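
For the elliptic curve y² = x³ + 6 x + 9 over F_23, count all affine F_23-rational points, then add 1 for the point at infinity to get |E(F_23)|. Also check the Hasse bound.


Affine points = {(0, 3), (0, 20), (1, 4), (1, 19), (2, 11), (2, 12), (3, 10), (3, 13), (5, 7), (5, 16), (6, 10), (6, 13), (7, 7), (7, 16), (11, 7), (11, 16), (14, 10), (14, 13), (15, 1), (15, 22), (19, 6), (19, 17), (21, 9), (21, 14), (22, 5), (22, 18)}; affine count = 26; |E(F_23)| = 27.

Discriminant check: Δ ∝ 4a³ + 27b² = 4·6³ + 27·9² = 4·216 + 27·81 ≡ 15 (mod 23). Nonzero ⇒ E is nonsingular.
For each x ∈ F_23, compute rhs = x³ + 6·x + 9 mod 23, then count y ∈ F_23 with y² ≡ rhs.
  x = 0: rhs = 9, matching y values: 3, 20 (2 points).
  x = 1: rhs = 16, matching y values: 4, 19 (2 points).
  x = 2: rhs = 6, matching y values: 11, 12 (2 points).
  x = 3: rhs = 8, matching y values: 10, 13 (2 points).
  x = 4: rhs = 5, matching y values: none (0 points).
  x = 5: rhs = 3, matching y values: 7, 16 (2 points).
  x = 6: rhs = 8, matching y values: 10, 13 (2 points).
  x = 7: rhs = 3, matching y values: 7, 16 (2 points).
  x = 8: rhs = 17, matching y values: none (0 points).
  x = 9: rhs = 10, matching y values: none (0 points).
  x = 10: rhs = 11, matching y values: none (0 points).
  x = 11: rhs = 3, matching y values: 7, 16 (2 points).
  x = 12: rhs = 15, matching y values: none (0 points).
  x = 13: rhs = 7, matching y values: none (0 points).
  x = 14: rhs = 8, matching y values: 10, 13 (2 points).
  x = 15: rhs = 1, matching y values: 1, 22 (2 points).
  x = 16: rhs = 15, matching y values: none (0 points).
  x = 17: rhs = 10, matching y values: none (0 points).
  x = 18: rhs = 15, matching y values: none (0 points).
  x = 19: rhs = 13, matching y values: 6, 17 (2 points).
  x = 20: rhs = 10, matching y values: none (0 points).
  x = 21: rhs = 12, matching y values: 9, 14 (2 points).
  x = 22: rhs = 2, matching y values: 5, 18 (2 points).
Total affine count: 26.
Full point count |E(F_23)| = 26 + 1 = 27.
Hasse bound: |27 − (23+1)| = |3| = 3 ≤ 2√23 ≈ 9.5917 ✓.


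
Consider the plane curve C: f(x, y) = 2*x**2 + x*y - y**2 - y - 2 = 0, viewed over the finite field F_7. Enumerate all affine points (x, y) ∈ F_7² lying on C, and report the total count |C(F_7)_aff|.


Affine F_7-points: {(0, 3), (1, 0), (2, 3), (2, 5), (6, 0), (6, 5)}; count = 6.

For each of the 49 pairs (x, y) ∈ F_7², evaluate f(x, y) mod 7. Record the zeros.
  x = 0: [0↦5, 1↦3, 2↦6, 3↦0, 4↦6, 5↦3, 6↦5]  zeros at y ∈ {3}
  x = 1: [0↦0, 1↦6, 2↦3, 3↦5, 4↦5, 5↦3, 6↦6]  zeros at y ∈ {0}
  x = 2: [0↦6, 1↦6, 2↦4, 3↦0, 4↦1, 5↦0, 6↦4]  zeros at y ∈ {3, 5}
  x = 3: [0↦2, 1↦3, 2↦2, 3↦6, 4↦1, 5↦1, 6↦6]  zeros at y ∈ ∅
  x = 4: [0↦2, 1↦4, 2↦4, 3↦2, 4↦5, 5↦6, 6↦5]  zeros at y ∈ ∅
  x = 5: [0↦6, 1↦2, 2↦3, 3↦2, 4↦6, 5↦1, 6↦1]  zeros at y ∈ ∅
  x = 6: [0↦0, 1↦4, 2↦6, 3↦6, 4↦4, 5↦0, 6↦1]  zeros at y ∈ {0, 5}
Collecting zeros: affine points = {(0, 3), (1, 0), (2, 3), (2, 5), (6, 0), (6, 5)}.
Total count |C(F_7)_aff| = 6.


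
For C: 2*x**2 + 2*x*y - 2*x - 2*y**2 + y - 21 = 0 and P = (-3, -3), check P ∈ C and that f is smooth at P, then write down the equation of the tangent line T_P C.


Tangent line at P: -20*x + 7*y - 39 = 0.

Step 1: f(-3, -3) = 0, so P lies on C.
Step 2: partial derivatives
  f_x(x, y) = 4*x + 2*y - 2, f_y(x, y) = 2*x - 4*y + 1.
  f_x(P) = -20, f_y(P) = 7 (gradient nonzero, so P is smooth).
Step 3: tangent line at P: -20·(x − -3) + 7·(y − -3) = 0.
Expanding: -20*x + 7*y - 39 = 0.


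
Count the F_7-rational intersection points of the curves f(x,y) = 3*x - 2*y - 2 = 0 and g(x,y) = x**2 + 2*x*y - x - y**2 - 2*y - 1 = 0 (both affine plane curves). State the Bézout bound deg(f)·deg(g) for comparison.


Common zeros: {(0, 6)}; count = 1; Bézout bound = 2.

deg(f) = 1, deg(g) = 2, so Bézout bound = 2.
Scan x ∈ F_7. For each x, list the y ∈ F_7 with f(x, y) ≡ 0 and those with g(x, y) ≡ 0 (mod 7); the common zeros in that column are the intersection.
  x = 0: f ≡ 0 at y ∈ {6}; g ≡ 0 at y ∈ {6}; common: {6}.
  x = 1: f ≡ 0 at y ∈ {4}; g ≡ 0 at y ∈ ∅; common: ∅.
  x = 2: f ≡ 0 at y ∈ {2}; g ≡ 0 at y ∈ {4, 5}; common: ∅.
  x = 3: f ≡ 0 at y ∈ {0}; g ≡ 0 at y ∈ {5, 6}; common: ∅.
  x = 4: f ≡ 0 at y ∈ {5}; g ≡ 0 at y ∈ ∅; common: ∅.
  x = 5: f ≡ 0 at y ∈ {3}; g ≡ 0 at y ∈ {4}; common: ∅.
  x = 6: f ≡ 0 at y ∈ {1}; g ≡ 0 at y ∈ ∅; common: ∅.
Collecting: common zeros = {(0, 6)}, so the count is 1.
Comparison with the Bézout bound: 1 ≤ 2 = deg(f)·deg(g), as expected for curves with no common component (the affine F_7-count falls short of the bound because intersections may lie at infinity, over extension fields, or carry multiplicity).


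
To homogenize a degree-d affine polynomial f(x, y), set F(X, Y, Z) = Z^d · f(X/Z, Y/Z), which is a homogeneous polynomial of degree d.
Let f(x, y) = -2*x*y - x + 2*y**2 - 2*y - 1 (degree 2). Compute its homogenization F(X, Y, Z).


F(X, Y, Z) = -2*X*Y - X*Z + 2*Y**2 - 2*Y*Z - Z**2

deg(f) = 2.
Substitute x = X/Z, y = Y/Z into f, then multiply by Z^2.
  monomial -2·x^1·y^1 ↦ -2·X^1·Y^1·Z^0.
  monomial -1·x^1·y^0 ↦ -1·X^1·Y^0·Z^1.
  monomial 2·x^0·y^2 ↦ 2·X^0·Y^2·Z^0.
  monomial -2·x^0·y^1 ↦ -2·X^0·Y^1·Z^1.
  monomial -1·x^0·y^0 ↦ -1·X^0·Y^0·Z^2.
Collecting: F(X, Y, Z) = -2*X*Y - X*Z + 2*Y**2 - 2*Y*Z - Z**2.


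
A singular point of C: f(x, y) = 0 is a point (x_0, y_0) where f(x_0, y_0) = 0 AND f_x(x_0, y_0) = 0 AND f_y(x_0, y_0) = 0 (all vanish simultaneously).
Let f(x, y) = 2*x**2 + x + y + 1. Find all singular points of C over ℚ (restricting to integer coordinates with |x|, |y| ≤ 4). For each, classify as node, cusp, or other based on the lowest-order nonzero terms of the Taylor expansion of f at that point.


No singular points in the scanned grid; C is smooth there.

Compute partial derivatives:
  f_x = 4*x + 1.
  f_y = 1.
f_y = 1 is a nonzero constant, so f_y never vanishes: no point (x, y) can satisfy f = f_x = f_y = 0. In particular no (x, y) ∈ {−4, ..., 4}² is singular; the curve is smooth.


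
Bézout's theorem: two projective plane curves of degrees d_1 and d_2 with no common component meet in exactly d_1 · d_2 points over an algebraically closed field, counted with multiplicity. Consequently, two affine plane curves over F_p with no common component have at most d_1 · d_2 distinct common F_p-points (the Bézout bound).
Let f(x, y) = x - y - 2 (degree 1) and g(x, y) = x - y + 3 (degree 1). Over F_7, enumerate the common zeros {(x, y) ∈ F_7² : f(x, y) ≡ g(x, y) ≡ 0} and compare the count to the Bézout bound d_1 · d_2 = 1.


Common zeros: ∅; count = 0; Bézout bound = 1.

deg(f) = 1, deg(g) = 1, so Bézout bound = 1.
Scan x ∈ F_7. For each x, list the y ∈ F_7 with f(x, y) ≡ 0 and those with g(x, y) ≡ 0 (mod 7); the common zeros in that column are the intersection.
  x = 0: f ≡ 0 at y ∈ {5}; g ≡ 0 at y ∈ {3}; common: ∅.
  x = 1: f ≡ 0 at y ∈ {6}; g ≡ 0 at y ∈ {4}; common: ∅.
  x = 2: f ≡ 0 at y ∈ {0}; g ≡ 0 at y ∈ {5}; common: ∅.
  x = 3: f ≡ 0 at y ∈ {1}; g ≡ 0 at y ∈ {6}; common: ∅.
  x = 4: f ≡ 0 at y ∈ {2}; g ≡ 0 at y ∈ {0}; common: ∅.
  x = 5: f ≡ 0 at y ∈ {3}; g ≡ 0 at y ∈ {1}; common: ∅.
  x = 6: f ≡ 0 at y ∈ {4}; g ≡ 0 at y ∈ {2}; common: ∅.
Collecting: common zeros = ∅, so the count is 0.
Comparison with the Bézout bound: 0 ≤ 1 = deg(f)·deg(g), as expected for curves with no common component (the affine F_7-count falls short of the bound because intersections may lie at infinity, over extension fields, or carry multiplicity).


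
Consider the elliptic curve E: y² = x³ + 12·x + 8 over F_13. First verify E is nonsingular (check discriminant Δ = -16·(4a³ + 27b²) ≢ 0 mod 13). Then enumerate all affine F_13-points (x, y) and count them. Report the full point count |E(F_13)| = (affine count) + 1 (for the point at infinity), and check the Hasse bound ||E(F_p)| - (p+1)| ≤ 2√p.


Affine points = {(2, 1), (2, 12), (4, 4), (4, 9), (6, 6), (6, 7), (9, 0), (10, 6), (10, 7)}; affine count = 9; |E(F_13)| = 10.

Discriminant check: Δ ∝ 4a³ + 27b² = 4·12³ + 27·8² = 4·1728 + 27·64 ≡ 8 (mod 13). Nonzero ⇒ E is nonsingular.
For each x ∈ F_13, compute rhs = x³ + 12·x + 8 mod 13, then count y ∈ F_13 with y² ≡ rhs.
  x = 0: rhs = 8, matching y values: none (0 points).
  x = 1: rhs = 8, matching y values: none (0 points).
  x = 2: rhs = 1, matching y values: 1, 12 (2 points).
  x = 3: rhs = 6, matching y values: none (0 points).
  x = 4: rhs = 3, matching y values: 4, 9 (2 points).
  x = 5: rhs = 11, matching y values: none (0 points).
  x = 6: rhs = 10, matching y values: 6, 7 (2 points).
  x = 7: rhs = 6, matching y values: none (0 points).
  x = 8: rhs = 5, matching y values: none (0 points).
  x = 9: rhs = 0, matching y values: 0 (1 points).
  x = 10: rhs = 10, matching y values: 6, 7 (2 points).
  x = 11: rhs = 2, matching y values: none (0 points).
  x = 12: rhs = 8, matching y values: none (0 points).
Total affine count: 9.
Full point count |E(F_13)| = 9 + 1 = 10.
Hasse bound: |10 − (13+1)| = |-4| = 4 ≤ 2√13 ≈ 7.2111 ✓.


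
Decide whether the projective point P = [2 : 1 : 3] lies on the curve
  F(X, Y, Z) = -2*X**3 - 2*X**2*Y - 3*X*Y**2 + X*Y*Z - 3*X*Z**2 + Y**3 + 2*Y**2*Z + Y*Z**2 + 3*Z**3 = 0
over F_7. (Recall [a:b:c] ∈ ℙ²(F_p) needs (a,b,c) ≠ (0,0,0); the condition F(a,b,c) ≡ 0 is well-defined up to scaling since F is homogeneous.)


F(2,1,3) ≡ 5 (mod 7); P is NOT on the curve.

Evaluate F(2, 1, 3) term-by-term (mod 7).
  -2*X**3 ↦ -2·8·1·1 = -16
  -2*X**2*Y ↦ -2·4·1·1 = -8
  -3*X*Y**2 ↦ -3·2·1·1 = -6
  X*Y*Z ↦ 1·2·1·3 = 6
  -3*X*Z**2 ↦ -3·2·1·9 = -54
  Y**3 ↦ 1·1·1·1 = 1
  2*Y**2*Z ↦ 2·1·1·3 = 6
  Y*Z**2 ↦ 1·1·1·9 = 9
  3*Z**3 ↦ 3·1·1·27 = 81
Sum: F(2, 1, 3) = (-16) + (-8) + (-6) + (6) + (-54) + (1) + (6) + (9) + (81) = 19.
Reducing mod 7: 19 ≡ 5 (mod 7).
Since F(a, b, c) ≡ 5 ≠ 0 (mod 7), P does NOT lie on the curve.


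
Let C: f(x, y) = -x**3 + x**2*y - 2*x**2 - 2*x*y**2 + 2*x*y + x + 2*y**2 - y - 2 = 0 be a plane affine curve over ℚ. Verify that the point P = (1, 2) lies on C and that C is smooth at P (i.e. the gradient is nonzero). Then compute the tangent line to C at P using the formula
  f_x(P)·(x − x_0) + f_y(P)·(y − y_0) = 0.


Tangent line at P: -6*x + 2*y + 2 = 0.

Step 1: f(1, 2) = 0, so P lies on C.
Step 2: partial derivatives
  f_x(x, y) = -3*x**2 + 2*x*y - 4*x - 2*y**2 + 2*y + 1, f_y(x, y) = x**2 - 4*x*y + 2*x + 4*y - 1.
  f_x(P) = -6, f_y(P) = 2 (gradient nonzero, so P is smooth).
Step 3: tangent line at P: -6·(x − 1) + 2·(y − 2) = 0.
Expanding: -6*x + 2*y + 2 = 0.


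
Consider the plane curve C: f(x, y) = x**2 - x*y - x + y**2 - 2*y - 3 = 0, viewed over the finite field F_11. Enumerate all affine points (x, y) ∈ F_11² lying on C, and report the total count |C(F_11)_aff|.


Affine F_11-points: {(0, 3), (0, 10), (2, 6), (2, 9), (4, 3), (5, 1), (5, 6), (6, 4), (8, 1), (8, 9), (10, 4), (10, 8)}; count = 12.

For each of the 121 pairs (x, y) ∈ F_11², evaluate f(x, y) mod 11. Record the zeros.
  x = 0: [0↦8, 1↦7, 2↦8, 3↦0, 4↦5, 5↦1, 6↦10, 7↦10, 8↦1, 9↦5, 10↦0]  zeros at y ∈ {3, 10}
  x = 1: [0↦8, 1↦6, 2↦6, 3↦8, 4↦1, 5↦7, 6↦4, 7↦3, 8↦4, 9↦7, 10↦1]  zeros at y ∈ ∅
  x = 2: [0↦10, 1↦7, 2↦6, 3↦7, 4↦10, 5↦4, 6↦0, 7↦9, 8↦9, 9↦0, 10↦4]  zeros at y ∈ {6, 9}
  x = 3: [0↦3, 1↦10, 2↦8, 3↦8, 4↦10, 5↦3, 6↦9, 7↦6, 8↦5, 9↦6, 10↦9]  zeros at y ∈ ∅
  x = 4: [0↦9, 1↦4, 2↦1, 3↦0, 4↦1, 5↦4, 6↦9, 7↦5, 8↦3, 9↦3, 10↦5]  zeros at y ∈ {3}
  x = 5: [0↦6, 1↦0, 2↦7, 3↦5, 4↦5, 5↦7, 6↦0, 7↦6, 8↦3, 9↦2, 10↦3]  zeros at y ∈ {1, 6}
  x = 6: [0↦5, 1↦9, 2↦4, 3↦1, 4↦0, 5↦1, 6↦4, 7↦9, 8↦5, 9↦3, 10↦3]  zeros at y ∈ {4}
  x = 7: [0↦6, 1↦9, 2↦3, 3↦10, 4↦8, 5↦8, 6↦10, 7↦3, 8↦9, 9↦6, 10↦5]  zeros at y ∈ ∅
  x = 8: [0↦9, 1↦0, 2↦4, 3↦10, 4↦7, 5↦6, 6↦7, 7↦10, 8↦4, 9↦0, 10↦9]  zeros at y ∈ {1, 9}
  x = 9: [0↦3, 1↦4, 2↦7, 3↦1, 4↦8, 5↦6, 6↦6, 7↦8, 8↦1, 9↦7, 10↦4]  zeros at y ∈ ∅
  x = 10: [0↦10, 1↦10, 2↦1, 3↦5, 4↦0, 5↦8, 6↦7, 7↦8, 8↦0, 9↦5, 10↦1]  zeros at y ∈ {4, 8}
Collecting zeros: affine points = {(0, 3), (0, 10), (2, 6), (2, 9), (4, 3), (5, 1), (5, 6), (6, 4), (8, 1), (8, 9), (10, 4), (10, 8)}.
Total count |C(F_11)_aff| = 12.


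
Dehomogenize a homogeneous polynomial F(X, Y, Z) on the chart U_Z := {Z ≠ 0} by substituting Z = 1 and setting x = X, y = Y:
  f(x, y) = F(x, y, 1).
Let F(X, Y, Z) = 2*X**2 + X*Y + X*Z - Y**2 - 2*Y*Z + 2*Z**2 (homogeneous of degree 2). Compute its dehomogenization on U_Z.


f(x, y) = 2*x**2 + x*y + x - y**2 - 2*y + 2

On U_Z we set Z = 1. Each monomial c·X^i·Y^j·Z^k in F becomes c·x^i·y^j·1^k = c·x^i·y^j.
Substituting Z = 1: F(X, Y, 1) = 2*x**2 + x*y + x - y**2 - 2*y + 2.
Note: deg(f) ≤ deg(F) = 2; strict inequality happens when F is divisible by Z (lost terms).


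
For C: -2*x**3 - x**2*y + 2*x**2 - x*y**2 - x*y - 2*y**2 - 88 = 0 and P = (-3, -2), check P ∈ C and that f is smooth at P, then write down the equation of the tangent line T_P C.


Tangent line at P: -80*x - 10*y - 260 = 0.

Step 1: f(-3, -2) = 0, so P lies on C.
Step 2: partial derivatives
  f_x(x, y) = -6*x**2 - 2*x*y + 4*x - y**2 - y, f_y(x, y) = -x**2 - 2*x*y - x - 4*y.
  f_x(P) = -80, f_y(P) = -10 (gradient nonzero, so P is smooth).
Step 3: tangent line at P: -80·(x − -3) + -10·(y − -2) = 0.
Expanding: -80*x - 10*y - 260 = 0.


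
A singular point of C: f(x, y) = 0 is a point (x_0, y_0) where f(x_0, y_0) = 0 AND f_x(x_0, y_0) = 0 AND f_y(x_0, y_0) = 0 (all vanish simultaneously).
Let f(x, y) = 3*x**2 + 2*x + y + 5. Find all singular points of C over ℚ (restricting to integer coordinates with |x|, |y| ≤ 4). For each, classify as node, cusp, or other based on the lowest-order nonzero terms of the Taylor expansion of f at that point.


No singular points in the scanned grid; C is smooth there.

Compute partial derivatives:
  f_x = 6*x + 2.
  f_y = 1.
f_y = 1 is a nonzero constant, so f_y never vanishes: no point (x, y) can satisfy f = f_x = f_y = 0. In particular no (x, y) ∈ {−4, ..., 4}² is singular; the curve is smooth.


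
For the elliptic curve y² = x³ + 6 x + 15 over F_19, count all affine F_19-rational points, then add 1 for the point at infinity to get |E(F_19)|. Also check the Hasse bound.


Affine points = {(2, 4), (2, 15), (6, 1), (6, 18), (7, 1), (7, 18), (8, 9), (8, 10), (9, 0), (10, 7), (10, 12), (11, 5), (11, 14)}; affine count = 13; |E(F_19)| = 14.

Discriminant check: Δ ∝ 4a³ + 27b² = 4·6³ + 27·15² = 4·216 + 27·225 ≡ 4 (mod 19). Nonzero ⇒ E is nonsingular.
For each x ∈ F_19, compute rhs = x³ + 6·x + 15 mod 19, then count y ∈ F_19 with y² ≡ rhs.
  x = 0: rhs = 15, matching y values: none (0 points).
  x = 1: rhs = 3, matching y values: none (0 points).
  x = 2: rhs = 16, matching y values: 4, 15 (2 points).
  x = 3: rhs = 3, matching y values: none (0 points).
  x = 4: rhs = 8, matching y values: none (0 points).
  x = 5: rhs = 18, matching y values: none (0 points).
  x = 6: rhs = 1, matching y values: 1, 18 (2 points).
  x = 7: rhs = 1, matching y values: 1, 18 (2 points).
  x = 8: rhs = 5, matching y values: 9, 10 (2 points).
  x = 9: rhs = 0, matching y values: 0 (1 points).
  x = 10: rhs = 11, matching y values: 7, 12 (2 points).
  x = 11: rhs = 6, matching y values: 5, 14 (2 points).
  x = 12: rhs = 10, matching y values: none (0 points).
  x = 13: rhs = 10, matching y values: none (0 points).
  x = 14: rhs = 12, matching y values: none (0 points).
  x = 15: rhs = 3, matching y values: none (0 points).
  x = 16: rhs = 8, matching y values: none (0 points).
  x = 17: rhs = 14, matching y values: none (0 points).
  x = 18: rhs = 8, matching y values: none (0 points).
Total affine count: 13.
Full point count |E(F_19)| = 13 + 1 = 14.
Hasse bound: |14 − (19+1)| = |-6| = 6 ≤ 2√19 ≈ 8.7178 ✓.


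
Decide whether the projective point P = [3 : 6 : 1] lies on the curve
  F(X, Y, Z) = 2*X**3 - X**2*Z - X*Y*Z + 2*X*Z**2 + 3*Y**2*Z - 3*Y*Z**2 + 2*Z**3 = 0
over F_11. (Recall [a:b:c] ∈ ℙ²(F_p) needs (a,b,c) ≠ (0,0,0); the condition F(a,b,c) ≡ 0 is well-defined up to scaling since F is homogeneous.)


F(3,6,1) ≡ 4 (mod 11); P is NOT on the curve.

Evaluate F(3, 6, 1) term-by-term (mod 11).
  2*X**3 ↦ 2·27·1·1 = 54
  -X**2*Z ↦ -1·9·1·1 = -9
  -X*Y*Z ↦ -1·3·6·1 = -18
  2*X*Z**2 ↦ 2·3·1·1 = 6
  3*Y**2*Z ↦ 3·1·36·1 = 108
  -3*Y*Z**2 ↦ -3·1·6·1 = -18
  2*Z**3 ↦ 2·1·1·1 = 2
Sum: F(3, 6, 1) = (54) + (-9) + (-18) + (6) + (108) + (-18) + (2) = 125.
Reducing mod 11: 125 ≡ 4 (mod 11).
Since F(a, b, c) ≡ 4 ≠ 0 (mod 11), P does NOT lie on the curve.


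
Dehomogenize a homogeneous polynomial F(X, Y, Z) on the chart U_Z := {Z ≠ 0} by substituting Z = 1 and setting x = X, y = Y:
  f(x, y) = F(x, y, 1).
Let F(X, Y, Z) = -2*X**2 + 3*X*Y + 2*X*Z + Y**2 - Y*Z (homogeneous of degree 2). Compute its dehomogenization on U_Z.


f(x, y) = -2*x**2 + 3*x*y + 2*x + y**2 - y

On U_Z we set Z = 1. Each monomial c·X^i·Y^j·Z^k in F becomes c·x^i·y^j·1^k = c·x^i·y^j.
Substituting Z = 1: F(X, Y, 1) = -2*x**2 + 3*x*y + 2*x + y**2 - y.
Note: deg(f) ≤ deg(F) = 2; strict inequality happens when F is divisible by Z (lost terms).


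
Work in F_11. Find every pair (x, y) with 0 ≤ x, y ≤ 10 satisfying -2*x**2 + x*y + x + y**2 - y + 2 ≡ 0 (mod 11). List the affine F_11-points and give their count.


Affine F_11-points: {(0, 5), (0, 7), (3, 4), (3, 5), (4, 1), (4, 7), (5, 3), (5, 4), (8, 1), (8, 3)}; count = 10.

For each of the 121 pairs (x, y) ∈ F_11², evaluate f(x, y) mod 11. Record the zeros.
  x = 0: [0↦2, 1↦2, 2↦4, 3↦8, 4↦3, 5↦0, 6↦10, 7↦0, 8↦3, 9↦8, 10↦4]  zeros at y ∈ {5, 7}
  x = 1: [0↦1, 1↦2, 2↦5, 3↦10, 4↦6, 5↦4, 6↦4, 7↦6, 8↦10, 9↦5, 10↦2]  zeros at y ∈ ∅
  x = 2: [0↦7, 1↦9, 2↦2, 3↦8, 4↦5, 5↦4, 6↦5, 7↦8, 8↦2, 9↦9, 10↦7]  zeros at y ∈ ∅
  x = 3: [0↦9, 1↦1, 2↦6, 3↦2, 4↦0, 5↦0, 6↦2, 7↦6, 8↦1, 9↦9, 10↦8]  zeros at y ∈ {4, 5}
  x = 4: [0↦7, 1↦0, 2↦6, 3↦3, 4↦2, 5↦3, 6↦6, 7↦0, 8↦7, 9↦5, 10↦5]  zeros at y ∈ {1, 7}
  x = 5: [0↦1, 1↦6, 2↦2, 3↦0, 4↦0, 5↦2, 6↦6, 7↦1, 8↦9, 9↦8, 10↦9]  zeros at y ∈ {3, 4}
  x = 6: [0↦2, 1↦8, 2↦5, 3↦4, 4↦5, 5↦8, 6↦2, 7↦9, 8↦7, 9↦7, 10↦9]  zeros at y ∈ ∅
  x = 7: [0↦10, 1↦6, 2↦4, 3↦4, 4↦6, 5↦10, 6↦5, 7↦2, 8↦1, 9↦2, 10↦5]  zeros at y ∈ ∅
  x = 8: [0↦3, 1↦0, 2↦10, 3↦0, 4↦3, 5↦8, 6↦4, 7↦2, 8↦2, 9↦4, 10↦8]  zeros at y ∈ {1, 3}
  x = 9: [0↦3, 1↦1, 2↦1, 3↦3, 4↦7, 5↦2, 6↦10, 7↦9, 8↦10, 9↦2, 10↦7]  zeros at y ∈ ∅
  x = 10: [0↦10, 1↦9, 2↦10, 3↦2, 4↦7, 5↦3, 6↦1, 7↦1, 8↦3, 9↦7, 10↦2]  zeros at y ∈ ∅
Collecting zeros: affine points = {(0, 5), (0, 7), (3, 4), (3, 5), (4, 1), (4, 7), (5, 3), (5, 4), (8, 1), (8, 3)}.
Total count |C(F_11)_aff| = 10.


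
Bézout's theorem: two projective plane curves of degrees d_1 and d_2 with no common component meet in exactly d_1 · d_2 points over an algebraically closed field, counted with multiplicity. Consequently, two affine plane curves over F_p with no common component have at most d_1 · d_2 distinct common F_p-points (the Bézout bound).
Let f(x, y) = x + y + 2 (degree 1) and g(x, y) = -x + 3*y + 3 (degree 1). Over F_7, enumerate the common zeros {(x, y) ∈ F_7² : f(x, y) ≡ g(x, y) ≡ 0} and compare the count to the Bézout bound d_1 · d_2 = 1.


Common zeros: {(1, 4)}; count = 1; Bézout bound = 1.

deg(f) = 1, deg(g) = 1, so Bézout bound = 1.
Scan x ∈ F_7. For each x, list the y ∈ F_7 with f(x, y) ≡ 0 and those with g(x, y) ≡ 0 (mod 7); the common zeros in that column are the intersection.
  x = 0: f ≡ 0 at y ∈ {5}; g ≡ 0 at y ∈ {6}; common: ∅.
  x = 1: f ≡ 0 at y ∈ {4}; g ≡ 0 at y ∈ {4}; common: {4}.
  x = 2: f ≡ 0 at y ∈ {3}; g ≡ 0 at y ∈ {2}; common: ∅.
  x = 3: f ≡ 0 at y ∈ {2}; g ≡ 0 at y ∈ {0}; common: ∅.
  x = 4: f ≡ 0 at y ∈ {1}; g ≡ 0 at y ∈ {5}; common: ∅.
  x = 5: f ≡ 0 at y ∈ {0}; g ≡ 0 at y ∈ {3}; common: ∅.
  x = 6: f ≡ 0 at y ∈ {6}; g ≡ 0 at y ∈ {1}; common: ∅.
Collecting: common zeros = {(1, 4)}, so the count is 1.
Comparison with the Bézout bound: 1 ≤ 1 = deg(f)·deg(g), as expected for curves with no common component (the bound is attained).


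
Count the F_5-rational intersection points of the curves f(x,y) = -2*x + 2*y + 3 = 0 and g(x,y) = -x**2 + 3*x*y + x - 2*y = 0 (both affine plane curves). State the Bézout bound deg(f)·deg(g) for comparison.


Common zeros: {(2, 3)}; count = 1; Bézout bound = 2.

deg(f) = 1, deg(g) = 2, so Bézout bound = 2.
Scan x ∈ F_5. For each x, list the y ∈ F_5 with f(x, y) ≡ 0 and those with g(x, y) ≡ 0 (mod 5); the common zeros in that column are the intersection.
  x = 0: f ≡ 0 at y ∈ {1}; g ≡ 0 at y ∈ {0}; common: ∅.
  x = 1: f ≡ 0 at y ∈ {2}; g ≡ 0 at y ∈ {0}; common: ∅.
  x = 2: f ≡ 0 at y ∈ {3}; g ≡ 0 at y ∈ {3}; common: {3}.
  x = 3: f ≡ 0 at y ∈ {4}; g ≡ 0 at y ∈ {3}; common: ∅.
  x = 4: f ≡ 0 at y ∈ {0}; g ≡ 0 at y ∈ ∅; common: ∅.
Collecting: common zeros = {(2, 3)}, so the count is 1.
Comparison with the Bézout bound: 1 ≤ 2 = deg(f)·deg(g), as expected for curves with no common component (the affine F_5-count falls short of the bound because intersections may lie at infinity, over extension fields, or carry multiplicity).


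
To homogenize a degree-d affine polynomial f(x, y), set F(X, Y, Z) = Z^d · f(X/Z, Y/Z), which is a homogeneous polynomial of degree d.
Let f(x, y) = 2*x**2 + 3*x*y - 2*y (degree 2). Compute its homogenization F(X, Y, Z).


F(X, Y, Z) = 2*X**2 + 3*X*Y - 2*Y*Z

deg(f) = 2.
Substitute x = X/Z, y = Y/Z into f, then multiply by Z^2.
  monomial 2·x^2·y^0 ↦ 2·X^2·Y^0·Z^0.
  monomial 3·x^1·y^1 ↦ 3·X^1·Y^1·Z^0.
  monomial -2·x^0·y^1 ↦ -2·X^0·Y^1·Z^1.
Collecting: F(X, Y, Z) = 2*X**2 + 3*X*Y - 2*Y*Z.


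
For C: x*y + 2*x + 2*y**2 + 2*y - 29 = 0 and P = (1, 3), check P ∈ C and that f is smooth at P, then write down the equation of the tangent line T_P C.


Tangent line at P: 5*x + 15*y - 50 = 0.

Step 1: f(1, 3) = 0, so P lies on C.
Step 2: partial derivatives
  f_x(x, y) = y + 2, f_y(x, y) = x + 4*y + 2.
  f_x(P) = 5, f_y(P) = 15 (gradient nonzero, so P is smooth).
Step 3: tangent line at P: 5·(x − 1) + 15·(y − 3) = 0.
Expanding: 5*x + 15*y - 50 = 0.


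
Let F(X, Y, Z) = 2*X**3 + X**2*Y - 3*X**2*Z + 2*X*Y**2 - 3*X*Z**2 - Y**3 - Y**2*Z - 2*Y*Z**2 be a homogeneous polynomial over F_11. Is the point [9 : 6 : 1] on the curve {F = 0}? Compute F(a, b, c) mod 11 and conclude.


F(9,6,1) ≡ 1 (mod 11); P is NOT on the curve.

Evaluate F(9, 6, 1) term-by-term (mod 11).
  2*X**3 ↦ 2·729·1·1 = 1458
  X**2*Y ↦ 1·81·6·1 = 486
  -3*X**2*Z ↦ -3·81·1·1 = -243
  2*X*Y**2 ↦ 2·9·36·1 = 648
  -3*X*Z**2 ↦ -3·9·1·1 = -27
  -Y**3 ↦ -1·1·216·1 = -216
  -Y**2*Z ↦ -1·1·36·1 = -36
  -2*Y*Z**2 ↦ -2·1·6·1 = -12
Sum: F(9, 6, 1) = (1458) + (486) + (-243) + (648) + (-27) + (-216) + (-36) + (-12) = 2058.
Reducing mod 11: 2058 ≡ 1 (mod 11).
Since F(a, b, c) ≡ 1 ≠ 0 (mod 11), P does NOT lie on the curve.


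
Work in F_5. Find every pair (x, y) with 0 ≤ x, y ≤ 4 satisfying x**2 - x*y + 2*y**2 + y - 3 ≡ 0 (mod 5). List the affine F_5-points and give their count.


Affine F_5-points: {(0, 1), (1, 1), (1, 4), (3, 2), (3, 4), (4, 2)}; count = 6.

For each of the 25 pairs (x, y) ∈ F_5², evaluate f(x, y) mod 5. Record the zeros.
  x = 0: [0↦2, 1↦0, 2↦2, 3↦3, 4↦3]  zeros at y ∈ {1}
  x = 1: [0↦3, 1↦0, 2↦1, 3↦1, 4↦0]  zeros at y ∈ {1, 4}
  x = 2: [0↦1, 1↦2, 2↦2, 3↦1, 4↦4]  zeros at y ∈ ∅
  x = 3: [0↦1, 1↦1, 2↦0, 3↦3, 4↦0]  zeros at y ∈ {2, 4}
  x = 4: [0↦3, 1↦2, 2↦0, 3↦2, 4↦3]  zeros at y ∈ {2}
Collecting zeros: affine points = {(0, 1), (1, 1), (1, 4), (3, 2), (3, 4), (4, 2)}.
Total count |C(F_5)_aff| = 6.


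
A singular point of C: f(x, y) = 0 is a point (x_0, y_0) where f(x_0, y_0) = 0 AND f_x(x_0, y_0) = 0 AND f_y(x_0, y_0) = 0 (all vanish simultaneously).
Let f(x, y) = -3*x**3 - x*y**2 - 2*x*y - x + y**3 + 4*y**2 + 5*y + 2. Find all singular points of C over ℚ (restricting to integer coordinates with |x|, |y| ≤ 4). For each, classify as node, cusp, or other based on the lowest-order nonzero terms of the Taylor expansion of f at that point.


Singular points: {(0, -1)}; classification: cusp.

Compute partial derivatives:
  f_x = -9*x**2 - y**2 - 2*y - 1.
  f_y = -2*x*y - 2*x + 3*y**2 + 8*y + 5.
Scan x_0 ∈ {−4, ..., 4}. For each x_0, f_y(x_0, y) is a polynomial in y; find its integer roots y ∈ {−4, ..., 4}, then test f_x and f at those candidates.
  x = -4: f_y(-4, y) = 3*y**2 + 16*y + 13; vanishes at y ∈ {-1}. (-4, -1): f_x = -144 ≠ 0.
  x = -3: f_y(-3, y) = 3*y**2 + 14*y + 11; vanishes at y ∈ {-1}. (-3, -1): f_x = -81 ≠ 0.
  x = -2: f_y(-2, y) = 3*y**2 + 12*y + 9; vanishes at y ∈ {-3, -1}. (-2, -3): f_x = -40 ≠ 0; (-2, -1): f_x = -36 ≠ 0.
  x = -1: f_y(-1, y) = 3*y**2 + 10*y + 7; vanishes at y ∈ {-1}. (-1, -1): f_x = -9 ≠ 0.
  x = 0: f_y(0, y) = 3*y**2 + 8*y + 5; vanishes at y ∈ {-1}. (0, -1): f_x = 0, f = 0 — SINGULAR.
  x = 1: f_y(1, y) = 3*y**2 + 6*y + 3; vanishes at y ∈ {-1}. (1, -1): f_x = -9 ≠ 0.
  x = 2: f_y(2, y) = 3*y**2 + 4*y + 1; vanishes at y ∈ {-1}. (2, -1): f_x = -36 ≠ 0.
  x = 3: f_y(3, y) = 3*y**2 + 2*y - 1; vanishes at y ∈ {-1}. (3, -1): f_x = -81 ≠ 0.
  x = 4: f_y(4, y) = 3*y**2 - 3; vanishes at y ∈ {-1, 1}. (4, -1): f_x = -144 ≠ 0; (4, 1): f_x = -148 ≠ 0.
Only singular point on the grid: (0, -1).
Classify: substitute x = 0 + u, y = -1 + v and expand: f = -3*u**3 - u*v**2 + v**3 + v**2.
No constant or linear terms (consistent with a singular point). Quadratic part: v**2. Cubic part: -3*u**3 - u*v**2 + v**3.
The quadratic part v**2 is a perfect square, so there is a single (double) tangent line v = 0, i.e. y = -1. Restricting the cubic part to that line (v = 0) leaves -3*u**3 ≠ 0, so f is not divisible by v and the branch is v² ≈ 3*u**3 to lowest order — this is a cusp.
Classification: cusp.


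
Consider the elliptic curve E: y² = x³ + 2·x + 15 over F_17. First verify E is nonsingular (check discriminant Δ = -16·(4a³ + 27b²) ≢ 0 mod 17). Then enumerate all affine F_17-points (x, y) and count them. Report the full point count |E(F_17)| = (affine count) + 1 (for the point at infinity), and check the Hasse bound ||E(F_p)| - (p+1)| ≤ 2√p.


Affine points = {(0, 7), (0, 10), (1, 1), (1, 16), (4, 6), (4, 11), (7, 7), (7, 10), (8, 4), (8, 13), (10, 7), (10, 10), (11, 5), (11, 12), (12, 4), (12, 13), (14, 4), (14, 13)}; affine count = 18; |E(F_17)| = 19.

Discriminant check: Δ ∝ 4a³ + 27b² = 4·2³ + 27·15² = 4·8 + 27·225 ≡ 4 (mod 17). Nonzero ⇒ E is nonsingular.
For each x ∈ F_17, compute rhs = x³ + 2·x + 15 mod 17, then count y ∈ F_17 with y² ≡ rhs.
  x = 0: rhs = 15, matching y values: 7, 10 (2 points).
  x = 1: rhs = 1, matching y values: 1, 16 (2 points).
  x = 2: rhs = 10, matching y values: none (0 points).
  x = 3: rhs = 14, matching y values: none (0 points).
  x = 4: rhs = 2, matching y values: 6, 11 (2 points).
  x = 5: rhs = 14, matching y values: none (0 points).
  x = 6: rhs = 5, matching y values: none (0 points).
  x = 7: rhs = 15, matching y values: 7, 10 (2 points).
  x = 8: rhs = 16, matching y values: 4, 13 (2 points).
  x = 9: rhs = 14, matching y values: none (0 points).
  x = 10: rhs = 15, matching y values: 7, 10 (2 points).
  x = 11: rhs = 8, matching y values: 5, 12 (2 points).
  x = 12: rhs = 16, matching y values: 4, 13 (2 points).
  x = 13: rhs = 11, matching y values: none (0 points).
  x = 14: rhs = 16, matching y values: 4, 13 (2 points).
  x = 15: rhs = 3, matching y values: none (0 points).
  x = 16: rhs = 12, matching y values: none (0 points).
Total affine count: 18.
Full point count |E(F_17)| = 18 + 1 = 19.
Hasse bound: |19 − (17+1)| = |1| = 1 ≤ 2√17 ≈ 8.2462 ✓.


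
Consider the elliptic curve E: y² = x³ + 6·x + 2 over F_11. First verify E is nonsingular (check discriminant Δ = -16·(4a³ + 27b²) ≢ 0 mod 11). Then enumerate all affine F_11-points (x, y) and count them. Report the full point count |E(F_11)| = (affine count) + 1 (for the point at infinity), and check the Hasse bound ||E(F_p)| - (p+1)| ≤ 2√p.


Affine points = {(1, 3), (1, 8), (2, 0), (3, 5), (3, 6), (5, 5), (5, 6), (6, 1), (6, 10), (8, 1), (8, 10), (9, 2), (9, 9)}; affine count = 13; |E(F_11)| = 14.

Discriminant check: Δ ∝ 4a³ + 27b² = 4·6³ + 27·2² = 4·216 + 27·4 ≡ 4 (mod 11). Nonzero ⇒ E is nonsingular.
For each x ∈ F_11, compute rhs = x³ + 6·x + 2 mod 11, then count y ∈ F_11 with y² ≡ rhs.
  x = 0: rhs = 2, matching y values: none (0 points).
  x = 1: rhs = 9, matching y values: 3, 8 (2 points).
  x = 2: rhs = 0, matching y values: 0 (1 points).
  x = 3: rhs = 3, matching y values: 5, 6 (2 points).
  x = 4: rhs = 2, matching y values: none (0 points).
  x = 5: rhs = 3, matching y values: 5, 6 (2 points).
  x = 6: rhs = 1, matching y values: 1, 10 (2 points).
  x = 7: rhs = 2, matching y values: none (0 points).
  x = 8: rhs = 1, matching y values: 1, 10 (2 points).
  x = 9: rhs = 4, matching y values: 2, 9 (2 points).
  x = 10: rhs = 6, matching y values: none (0 points).
Total affine count: 13.
Full point count |E(F_11)| = 13 + 1 = 14.
Hasse bound: |14 − (11+1)| = |2| = 2 ≤ 2√11 ≈ 6.6332 ✓.


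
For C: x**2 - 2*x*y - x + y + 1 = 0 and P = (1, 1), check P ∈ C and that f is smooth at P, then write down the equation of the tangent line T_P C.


Tangent line at P: -x - y + 2 = 0.

Step 1: f(1, 1) = 0, so P lies on C.
Step 2: partial derivatives
  f_x(x, y) = 2*x - 2*y - 1, f_y(x, y) = 1 - 2*x.
  f_x(P) = -1, f_y(P) = -1 (gradient nonzero, so P is smooth).
Step 3: tangent line at P: -1·(x − 1) + -1·(y − 1) = 0.
Expanding: -x - y + 2 = 0.


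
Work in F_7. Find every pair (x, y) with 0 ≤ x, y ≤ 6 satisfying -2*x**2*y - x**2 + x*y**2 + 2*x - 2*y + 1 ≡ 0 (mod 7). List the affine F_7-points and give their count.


Affine F_7-points: {(0, 4), (1, 5), (1, 6), (2, 1), (2, 4), (3, 3), (3, 6), (4, 0), (4, 5), (5, 0), (5, 2), (6, 1), (6, 2)}; count = 13.

For each of the 49 pairs (x, y) ∈ F_7², evaluate f(x, y) mod 7. Record the zeros.
  x = 0: [0↦1, 1↦6, 2↦4, 3↦2, 4↦0, 5↦5, 6↦3]  zeros at y ∈ {4}
  x = 1: [0↦2, 1↦6, 2↦5, 3↦6, 4↦2, 5↦0, 6↦0]  zeros at y ∈ {5, 6}
  x = 2: [0↦1, 1↦0, 2↦3, 3↦3, 4↦0, 5↦1, 6↦6]  zeros at y ∈ {1, 4}
  x = 3: [0↦5, 1↦2, 2↦5, 3↦0, 4↦1, 5↦1, 6↦0]  zeros at y ∈ {3, 6}
  x = 4: [0↦0, 1↦5, 2↦4, 3↦4, 4↦5, 5↦0, 6↦3]  zeros at y ∈ {0, 5}
  x = 5: [0↦0, 1↦2, 2↦0, 3↦1, 4↦5, 5↦5, 6↦1]  zeros at y ∈ {0, 2}
  x = 6: [0↦5, 1↦0, 2↦0, 3↦5, 4↦1, 5↦2, 6↦1]  zeros at y ∈ {1, 2}
Collecting zeros: affine points = {(0, 4), (1, 5), (1, 6), (2, 1), (2, 4), (3, 3), (3, 6), (4, 0), (4, 5), (5, 0), (5, 2), (6, 1), (6, 2)}.
Total count |C(F_7)_aff| = 13.


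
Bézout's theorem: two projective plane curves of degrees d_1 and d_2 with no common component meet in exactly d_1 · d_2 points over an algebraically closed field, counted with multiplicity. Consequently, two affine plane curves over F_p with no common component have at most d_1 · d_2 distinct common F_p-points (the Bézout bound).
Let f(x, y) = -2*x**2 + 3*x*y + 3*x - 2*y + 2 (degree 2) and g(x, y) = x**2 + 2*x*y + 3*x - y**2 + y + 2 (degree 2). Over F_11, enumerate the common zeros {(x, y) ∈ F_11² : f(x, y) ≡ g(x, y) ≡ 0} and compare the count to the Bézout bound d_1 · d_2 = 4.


Common zeros: ∅; count = 0; Bézout bound = 4.

deg(f) = 2, deg(g) = 2, so Bézout bound = 4.
Scan x ∈ F_11. For each x, list the y ∈ F_11 with f(x, y) ≡ 0 and those with g(x, y) ≡ 0 (mod 11); the common zeros in that column are the intersection.
  x = 0: f ≡ 0 at y ∈ {1}; g ≡ 0 at y ∈ {2, 10}; common: ∅.
  x = 1: f ≡ 0 at y ∈ {8}; g ≡ 0 at y ∈ {7}; common: ∅.
  x = 2: f ≡ 0 at y ∈ {0}; g ≡ 0 at y ∈ ∅; common: ∅.
  x = 3: f ≡ 0 at y ∈ {1}; g ≡ 0 at y ∈ ∅; common: ∅.
  x = 4: f ≡ 0 at y ∈ {4}; g ≡ 0 at y ∈ {2, 7}; common: ∅.
  x = 5: f ≡ 0 at y ∈ {0}; g ≡ 0 at y ∈ {3, 8}; common: ∅.
  x = 6: f ≡ 0 at y ∈ {6}; g ≡ 0 at y ∈ ∅; common: ∅.
  x = 7: f ≡ 0 at y ∈ {8}; g ≡ 0 at y ∈ ∅; common: ∅.
  x = 8: f ≡ 0 at y ∈ ∅; g ≡ 0 at y ∈ {3}; common: ∅.
  x = 9: f ≡ 0 at y ∈ {4}; g ≡ 0 at y ∈ {0, 8}; common: ∅.
  x = 10: f ≡ 0 at y ∈ {6}; g ≡ 0 at y ∈ {0, 10}; common: ∅.
Collecting: common zeros = ∅, so the count is 0.
Comparison with the Bézout bound: 0 ≤ 4 = deg(f)·deg(g), as expected for curves with no common component (the affine F_11-count falls short of the bound because intersections may lie at infinity, over extension fields, or carry multiplicity).


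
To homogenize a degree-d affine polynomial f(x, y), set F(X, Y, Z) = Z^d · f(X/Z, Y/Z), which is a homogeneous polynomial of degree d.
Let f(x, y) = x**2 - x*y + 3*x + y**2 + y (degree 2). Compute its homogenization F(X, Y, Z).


F(X, Y, Z) = X**2 - X*Y + 3*X*Z + Y**2 + Y*Z

deg(f) = 2.
Substitute x = X/Z, y = Y/Z into f, then multiply by Z^2.
  monomial 1·x^2·y^0 ↦ 1·X^2·Y^0·Z^0.
  monomial -1·x^1·y^1 ↦ -1·X^1·Y^1·Z^0.
  monomial 3·x^1·y^0 ↦ 3·X^1·Y^0·Z^1.
  monomial 1·x^0·y^2 ↦ 1·X^0·Y^2·Z^0.
  monomial 1·x^0·y^1 ↦ 1·X^0·Y^1·Z^1.
Collecting: F(X, Y, Z) = X**2 - X*Y + 3*X*Z + Y**2 + Y*Z.


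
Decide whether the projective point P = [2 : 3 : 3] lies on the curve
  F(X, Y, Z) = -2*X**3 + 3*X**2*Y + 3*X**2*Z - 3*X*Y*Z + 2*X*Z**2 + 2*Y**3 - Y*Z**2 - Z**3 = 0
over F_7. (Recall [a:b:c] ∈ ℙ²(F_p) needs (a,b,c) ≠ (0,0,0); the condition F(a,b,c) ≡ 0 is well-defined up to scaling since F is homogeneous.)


F(2,3,3) ≡ 3 (mod 7); P is NOT on the curve.

Evaluate F(2, 3, 3) term-by-term (mod 7).
  -2*X**3 ↦ -2·8·1·1 = -16
  3*X**2*Y ↦ 3·4·3·1 = 36
  3*X**2*Z ↦ 3·4·1·3 = 36
  -3*X*Y*Z ↦ -3·2·3·3 = -54
  2*X*Z**2 ↦ 2·2·1·9 = 36
  2*Y**3 ↦ 2·1·27·1 = 54
  -Y*Z**2 ↦ -1·1·3·9 = -27
  -Z**3 ↦ -1·1·1·27 = -27
Sum: F(2, 3, 3) = (-16) + (36) + (36) + (-54) + (36) + (54) + (-27) + (-27) = 38.
Reducing mod 7: 38 ≡ 3 (mod 7).
Since F(a, b, c) ≡ 3 ≠ 0 (mod 7), P does NOT lie on the curve.


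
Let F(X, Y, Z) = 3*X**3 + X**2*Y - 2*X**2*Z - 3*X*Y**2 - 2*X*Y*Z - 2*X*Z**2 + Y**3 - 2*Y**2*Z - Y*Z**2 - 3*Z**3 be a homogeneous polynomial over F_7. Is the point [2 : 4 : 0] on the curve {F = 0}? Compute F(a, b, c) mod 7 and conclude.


F(2,4,0) ≡ 1 (mod 7); P is NOT on the curve.

Evaluate F(2, 4, 0) term-by-term (mod 7).
  3*X**3 ↦ 3·8·1·1 = 24
  X**2*Y ↦ 1·4·4·1 = 16
  -2*X**2*Z ↦ -2·4·1·0 = 0
  -3*X*Y**2 ↦ -3·2·16·1 = -96
  -2*X*Y*Z ↦ -2·2·4·0 = 0
  -2*X*Z**2 ↦ -2·2·1·0 = 0
  Y**3 ↦ 1·1·64·1 = 64
  -2*Y**2*Z ↦ -2·1·16·0 = 0
  -Y*Z**2 ↦ -1·1·4·0 = 0
  -3*Z**3 ↦ -3·1·1·0 = 0
Sum: F(2, 4, 0) = (24) + (16) + (0) + (-96) + (0) + (0) + (64) + (0) + (0) + (0) = 8.
Reducing mod 7: 8 ≡ 1 (mod 7).
Since F(a, b, c) ≡ 1 ≠ 0 (mod 7), P does NOT lie on the curve.


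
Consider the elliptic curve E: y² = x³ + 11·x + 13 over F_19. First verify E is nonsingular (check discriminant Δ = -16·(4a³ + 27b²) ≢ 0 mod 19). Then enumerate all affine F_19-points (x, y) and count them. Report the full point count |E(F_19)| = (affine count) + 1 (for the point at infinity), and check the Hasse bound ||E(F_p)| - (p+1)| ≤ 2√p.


Affine points = {(1, 5), (1, 14), (2, 9), (2, 10), (3, 4), (3, 15), (4, 8), (4, 11), (8, 9), (8, 10), (9, 9), (9, 10), (12, 7), (12, 12), (13, 4), (13, 15), (14, 2), (14, 17), (15, 0), (18, 1), (18, 18)}; affine count = 21; |E(F_19)| = 22.

Discriminant check: Δ ∝ 4a³ + 27b² = 4·11³ + 27·13² = 4·1331 + 27·169 ≡ 7 (mod 19). Nonzero ⇒ E is nonsingular.
For each x ∈ F_19, compute rhs = x³ + 11·x + 13 mod 19, then count y ∈ F_19 with y² ≡ rhs.
  x = 0: rhs = 13, matching y values: none (0 points).
  x = 1: rhs = 6, matching y values: 5, 14 (2 points).
  x = 2: rhs = 5, matching y values: 9, 10 (2 points).
  x = 3: rhs = 16, matching y values: 4, 15 (2 points).
  x = 4: rhs = 7, matching y values: 8, 11 (2 points).
  x = 5: rhs = 3, matching y values: none (0 points).
  x = 6: rhs = 10, matching y values: none (0 points).
  x = 7: rhs = 15, matching y values: none (0 points).
  x = 8: rhs = 5, matching y values: 9, 10 (2 points).
  x = 9: rhs = 5, matching y values: 9, 10 (2 points).
  x = 10: rhs = 2, matching y values: none (0 points).
  x = 11: rhs = 2, matching y values: none (0 points).
  x = 12: rhs = 11, matching y values: 7, 12 (2 points).
  x = 13: rhs = 16, matching y values: 4, 15 (2 points).
  x = 14: rhs = 4, matching y values: 2, 17 (2 points).
  x = 15: rhs = 0, matching y values: 0 (1 points).
  x = 16: rhs = 10, matching y values: none (0 points).
  x = 17: rhs = 2, matching y values: none (0 points).
  x = 18: rhs = 1, matching y values: 1, 18 (2 points).
Total affine count: 21.
Full point count |E(F_19)| = 21 + 1 = 22.
Hasse bound: |22 − (19+1)| = |2| = 2 ≤ 2√19 ≈ 8.7178 ✓.


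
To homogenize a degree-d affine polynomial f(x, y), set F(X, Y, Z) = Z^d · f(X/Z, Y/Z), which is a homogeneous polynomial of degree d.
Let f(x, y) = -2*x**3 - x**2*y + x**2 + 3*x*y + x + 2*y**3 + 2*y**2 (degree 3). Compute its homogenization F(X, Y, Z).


F(X, Y, Z) = -2*X**3 - X**2*Y + X**2*Z + 3*X*Y*Z + X*Z**2 + 2*Y**3 + 2*Y**2*Z

deg(f) = 3.
Substitute x = X/Z, y = Y/Z into f, then multiply by Z^3.
  monomial -2·x^3·y^0 ↦ -2·X^3·Y^0·Z^0.
  monomial -1·x^2·y^1 ↦ -1·X^2·Y^1·Z^0.
  monomial 1·x^2·y^0 ↦ 1·X^2·Y^0·Z^1.
  monomial 3·x^1·y^1 ↦ 3·X^1·Y^1·Z^1.
  monomial 1·x^1·y^0 ↦ 1·X^1·Y^0·Z^2.
  monomial 2·x^0·y^3 ↦ 2·X^0·Y^3·Z^0.
  monomial 2·x^0·y^2 ↦ 2·X^0·Y^2·Z^1.
Collecting: F(X, Y, Z) = -2*X**3 - X**2*Y + X**2*Z + 3*X*Y*Z + X*Z**2 + 2*Y**3 + 2*Y**2*Z.


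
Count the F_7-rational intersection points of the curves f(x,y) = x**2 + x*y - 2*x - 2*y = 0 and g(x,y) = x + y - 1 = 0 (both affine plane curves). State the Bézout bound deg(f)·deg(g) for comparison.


Common zeros: {(2, 6)}; count = 1; Bézout bound = 2.

deg(f) = 2, deg(g) = 1, so Bézout bound = 2.
Scan x ∈ F_7. For each x, list the y ∈ F_7 with f(x, y) ≡ 0 and those with g(x, y) ≡ 0 (mod 7); the common zeros in that column are the intersection.
  x = 0: f ≡ 0 at y ∈ {0}; g ≡ 0 at y ∈ {1}; common: ∅.
  x = 1: f ≡ 0 at y ∈ {6}; g ≡ 0 at y ∈ {0}; common: ∅.
  x = 2: f ≡ 0 at y ∈ {0, 1, 2, 3, 4, 5, 6}; g ≡ 0 at y ∈ {6}; common: {6}.
  x = 3: f ≡ 0 at y ∈ {4}; g ≡ 0 at y ∈ {5}; common: ∅.
  x = 4: f ≡ 0 at y ∈ {3}; g ≡ 0 at y ∈ {4}; common: ∅.
  x = 5: f ≡ 0 at y ∈ {2}; g ≡ 0 at y ∈ {3}; common: ∅.
  x = 6: f ≡ 0 at y ∈ {1}; g ≡ 0 at y ∈ {2}; common: ∅.
Collecting: common zeros = {(2, 6)}, so the count is 1.
Comparison with the Bézout bound: 1 ≤ 2 = deg(f)·deg(g), as expected for curves with no common component (the affine F_7-count falls short of the bound because intersections may lie at infinity, over extension fields, or carry multiplicity).


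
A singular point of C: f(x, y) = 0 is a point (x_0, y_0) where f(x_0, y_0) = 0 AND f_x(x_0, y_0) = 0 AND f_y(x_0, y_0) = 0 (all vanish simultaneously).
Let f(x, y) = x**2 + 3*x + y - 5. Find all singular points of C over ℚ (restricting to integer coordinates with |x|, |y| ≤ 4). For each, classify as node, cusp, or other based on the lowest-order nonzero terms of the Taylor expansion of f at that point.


No singular points in the scanned grid; C is smooth there.

Compute partial derivatives:
  f_x = 2*x + 3.
  f_y = 1.
f_y = 1 is a nonzero constant, so f_y never vanishes: no point (x, y) can satisfy f = f_x = f_y = 0. In particular no (x, y) ∈ {−4, ..., 4}² is singular; the curve is smooth.
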